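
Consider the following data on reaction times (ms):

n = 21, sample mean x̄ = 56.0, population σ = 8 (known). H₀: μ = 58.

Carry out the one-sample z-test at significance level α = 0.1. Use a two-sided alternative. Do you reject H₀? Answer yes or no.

SE = σ/√n = 8/√21 = 1.7457
z = (x̄−μ₀)/SE = (56.0−58)/1.7457 = -1.1456
p-value (two-sided) = 0.25194
At α=0.1: p ≥ α → fail to reject H₀

reject H₀: no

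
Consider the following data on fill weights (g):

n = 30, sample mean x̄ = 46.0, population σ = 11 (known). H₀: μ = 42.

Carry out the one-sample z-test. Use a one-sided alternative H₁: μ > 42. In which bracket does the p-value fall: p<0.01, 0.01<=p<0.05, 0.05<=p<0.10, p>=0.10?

SE = σ/√n = 11/√30 = 2.0083
z = (x̄−μ₀)/SE = (46.0−42)/2.0083 = 1.9917
p-value (one-sided, H₁ greater) = 0.02320
→ bracket: 0.01<=p<0.05

p-value bracket: 0.01<=p<0.05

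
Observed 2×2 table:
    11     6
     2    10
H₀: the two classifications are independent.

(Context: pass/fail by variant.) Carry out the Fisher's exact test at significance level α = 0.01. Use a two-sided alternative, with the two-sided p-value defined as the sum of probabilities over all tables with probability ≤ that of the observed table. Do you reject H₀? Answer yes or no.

reject H₀: no

Margins: r₁=17, r₂=12, c₁=13, c₂=16, n=29
p_obs = C(17,11)·C(12,2)/C(29,13); sum pmf over tables with pmf ≤ p_obs
p-value (two-sided) = 0.02157
At α=0.01: p ≥ α → fail to reject H₀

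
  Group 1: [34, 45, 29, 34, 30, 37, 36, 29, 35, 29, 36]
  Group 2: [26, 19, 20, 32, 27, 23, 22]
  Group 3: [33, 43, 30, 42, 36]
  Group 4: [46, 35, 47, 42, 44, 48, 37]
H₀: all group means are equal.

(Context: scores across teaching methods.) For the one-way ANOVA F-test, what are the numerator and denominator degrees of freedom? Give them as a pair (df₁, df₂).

k = 4 groups, N = 30 total
df = (k−1, N−k) = (4−1, 30−4) = (3, 26)

degrees of freedom = [3, 26]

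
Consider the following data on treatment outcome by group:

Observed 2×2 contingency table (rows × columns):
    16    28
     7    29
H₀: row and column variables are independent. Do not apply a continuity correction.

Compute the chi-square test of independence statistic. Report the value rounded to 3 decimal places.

test statistic = 2.767

Row totals [44, 36], col totals [23, 57], n=80
χ² = (16−12.65)²/12.65 + (28−31.35)²/31.35 + (7−10.35)²/10.35 + (29−25.65)²/25.65 = 2.7670
df = 1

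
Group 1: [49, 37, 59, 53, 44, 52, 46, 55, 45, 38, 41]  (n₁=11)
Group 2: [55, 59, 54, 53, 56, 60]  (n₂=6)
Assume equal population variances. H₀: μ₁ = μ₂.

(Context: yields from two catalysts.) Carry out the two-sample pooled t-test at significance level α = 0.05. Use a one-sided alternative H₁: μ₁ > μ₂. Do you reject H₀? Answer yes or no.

reject H₀: no

x̄₁=47.182, s₁=7.097, n₁=11
x̄₂=56.167, s₂=2.787, n₂=6
s_p² = [10·7.097² + 5·2.787²]/15 = 36.1646
SE = √(s_p²·(1/11+1/6)) = 3.0521
t = (47.182−56.167)/3.0521 = -2.9439
df = 15
p-value (one-sided, H₁ greater) = 0.99497
At α=0.05: p ≥ α → fail to reject H₀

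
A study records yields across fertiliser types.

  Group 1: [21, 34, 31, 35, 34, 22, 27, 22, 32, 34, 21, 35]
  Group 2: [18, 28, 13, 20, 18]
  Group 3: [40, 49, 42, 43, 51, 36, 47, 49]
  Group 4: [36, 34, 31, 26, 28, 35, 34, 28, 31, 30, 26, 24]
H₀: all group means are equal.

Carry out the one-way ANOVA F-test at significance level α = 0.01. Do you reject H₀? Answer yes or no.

reject H₀: yes

Group means [29.00, 19.40, 44.62, 30.25], grand mean 31.486
SSB = Σnᵢ(x̄ᵢ−x̄)² = 2203.918; SSW = ΣΣ(x−x̄ᵢ)² = 869.325
MSB = 2203.918/3 = 734.6394; MSW = 869.325/33 = 26.3432
F = MSB/MSW = 27.8873
df = (3, 33)
p-value (upper-tail) = 0.00000
At α=0.01: p < α → reject H₀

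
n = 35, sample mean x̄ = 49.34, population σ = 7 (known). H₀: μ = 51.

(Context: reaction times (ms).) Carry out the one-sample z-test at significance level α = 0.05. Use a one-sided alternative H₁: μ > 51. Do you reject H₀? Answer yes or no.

reject H₀: no

SE = σ/√n = 7/√35 = 1.1832
z = (x̄−μ₀)/SE = (49.34−51)/1.1832 = -1.4030
p-value (one-sided, H₁ greater) = 0.91969
At α=0.05: p ≥ α → fail to reject H₀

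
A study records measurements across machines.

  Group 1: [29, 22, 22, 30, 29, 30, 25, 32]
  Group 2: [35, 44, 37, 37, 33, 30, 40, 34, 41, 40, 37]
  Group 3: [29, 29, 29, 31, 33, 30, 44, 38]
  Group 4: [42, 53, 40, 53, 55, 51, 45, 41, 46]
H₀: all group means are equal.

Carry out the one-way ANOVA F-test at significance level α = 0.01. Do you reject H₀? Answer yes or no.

Group means [27.38, 37.09, 32.88, 47.33], grand mean 36.556
SSB = Σnᵢ(x̄ᵢ−x̄)² = 1831.230; SSW = ΣΣ(x−x̄ᵢ)² = 737.659
MSB = 1831.230/3 = 610.4099; MSW = 737.659/32 = 23.0518
F = MSB/MSW = 26.4799
df = (3, 32)
p-value (upper-tail) = 0.00000
At α=0.01: p < α → reject H₀

reject H₀: yes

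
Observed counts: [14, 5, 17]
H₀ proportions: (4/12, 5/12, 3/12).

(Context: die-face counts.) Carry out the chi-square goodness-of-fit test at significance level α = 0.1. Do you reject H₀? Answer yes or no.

n = 36; E_i = n·p_i = [12.00, 15.00, 9.00]
χ² = (14−12.00)²/12.00 + (5−15.00)²/15.00 + (17−9.00)²/9.00 = 14.1111
df = 2
p-value (upper-tail) = 0.00086
At α=0.1: p < α → reject H₀

reject H₀: yes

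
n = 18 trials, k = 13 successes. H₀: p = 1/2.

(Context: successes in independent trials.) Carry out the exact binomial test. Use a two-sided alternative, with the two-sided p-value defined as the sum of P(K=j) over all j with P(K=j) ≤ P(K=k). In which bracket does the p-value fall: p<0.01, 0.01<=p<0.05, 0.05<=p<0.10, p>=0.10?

p-value bracket: 0.05<=p<0.10

Exact binomial: n=18, k=13, p₀=1/2=0.5000
P(X=j) = C(n,j)·p₀^j·(1−p₀)^(n−j); p = Σ P(X=j) over j with P(X=j) ≤ P(X=13)
p-value (two-sided) = 0.09625
→ bracket: 0.05<=p<0.10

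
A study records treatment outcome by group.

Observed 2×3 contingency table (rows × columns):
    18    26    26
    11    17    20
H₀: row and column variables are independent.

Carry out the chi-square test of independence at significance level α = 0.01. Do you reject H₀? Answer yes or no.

reject H₀: no

Row totals [70, 48], col totals [29, 43, 46], n=118
χ² = (18−17.20)²/17.20 + (26−25.51)²/25.51 + (26−27.29)²/27.29 + (11−11.80)²/11.80 + (17−17.49)²/17.49 + (20−18.71)²/18.71 = 0.2634
df = 2
p-value (upper-tail) = 0.87658
At α=0.01: p ≥ α → fail to reject H₀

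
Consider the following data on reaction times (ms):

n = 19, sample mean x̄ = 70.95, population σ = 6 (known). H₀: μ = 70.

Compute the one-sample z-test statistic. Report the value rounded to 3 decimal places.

test statistic = 0.690

SE = σ/√n = 6/√19 = 1.3765
z = (x̄−μ₀)/SE = (70.95−70)/1.3765 = 0.6902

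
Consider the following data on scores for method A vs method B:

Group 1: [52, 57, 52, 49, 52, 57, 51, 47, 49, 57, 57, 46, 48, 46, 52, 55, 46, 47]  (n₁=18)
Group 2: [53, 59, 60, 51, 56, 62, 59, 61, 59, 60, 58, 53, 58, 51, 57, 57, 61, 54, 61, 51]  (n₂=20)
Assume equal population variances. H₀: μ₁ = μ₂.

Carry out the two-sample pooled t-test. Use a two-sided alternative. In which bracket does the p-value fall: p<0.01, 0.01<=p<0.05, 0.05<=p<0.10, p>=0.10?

p-value bracket: p<0.01

x̄₁=51.111, s₁=4.114, n₁=18
x̄₂=57.050, s₂=3.663, n₂=20
s_p² = [17·4.114² + 19·3.663²]/36 = 15.0758
SE = √(s_p²·(1/18+1/20)) = 1.2615
t = (51.111−57.050)/1.2615 = -4.7079
df = 36
p-value (two-sided) = 0.00004
→ bracket: p<0.01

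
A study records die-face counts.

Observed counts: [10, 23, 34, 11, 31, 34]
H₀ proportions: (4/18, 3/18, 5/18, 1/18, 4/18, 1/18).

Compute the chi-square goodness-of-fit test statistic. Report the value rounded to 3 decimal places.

n = 143; E_i = n·p_i = [31.78, 23.83, 39.72, 7.94, 31.78, 7.94]
χ² = (10−31.78)²/31.78 + (23−23.83)²/23.83 + (34−39.72)²/39.72 + (11−7.94)²/7.94 + (31−31.78)²/31.78 + (34−7.94)²/7.94 = 102.4273
df = 5

test statistic = 102.427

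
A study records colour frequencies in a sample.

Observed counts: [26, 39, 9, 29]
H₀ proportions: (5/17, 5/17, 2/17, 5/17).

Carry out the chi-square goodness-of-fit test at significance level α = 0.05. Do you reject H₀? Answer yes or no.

reject H₀: no

n = 103; E_i = n·p_i = [30.29, 30.29, 12.12, 30.29]
χ² = (26−30.29)²/30.29 + (39−30.29)²/30.29 + (9−12.12)²/12.12 + (29−30.29)²/30.29 = 3.9680
df = 3
p-value (upper-tail) = 0.26494
At α=0.05: p ≥ α → fail to reject H₀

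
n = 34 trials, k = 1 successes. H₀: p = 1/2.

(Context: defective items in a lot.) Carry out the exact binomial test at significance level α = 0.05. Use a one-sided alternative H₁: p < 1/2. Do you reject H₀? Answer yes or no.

reject H₀: yes

Exact binomial: n=34, k=1, p₀=1/2=0.5000
P(X≤1) from Σ C(n,i)·p₀^i·(1−p₀)^(n−i)
p-value (one-sided, H₁ less) = 0.00000
At α=0.05: p < α → reject H₀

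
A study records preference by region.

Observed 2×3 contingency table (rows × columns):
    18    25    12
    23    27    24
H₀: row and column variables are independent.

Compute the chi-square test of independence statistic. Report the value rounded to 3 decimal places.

Row totals [55, 74], col totals [41, 52, 36], n=129
χ² = (18−17.48)²/17.48 + (25−22.17)²/22.17 + (12−15.35)²/15.35 + (23−23.52)²/23.52 + (27−29.83)²/29.83 + (24−20.65)²/20.65 = 1.9301
df = 2

test statistic = 1.930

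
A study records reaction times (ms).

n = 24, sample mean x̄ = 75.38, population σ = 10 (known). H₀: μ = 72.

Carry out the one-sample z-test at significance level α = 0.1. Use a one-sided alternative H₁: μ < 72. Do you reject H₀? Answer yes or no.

reject H₀: no

SE = σ/√n = 10/√24 = 2.0412
z = (x̄−μ₀)/SE = (75.38−72)/2.0412 = 1.6559
p-value (one-sided, H₁ less) = 0.95112
At α=0.1: p ≥ α → fail to reject H₀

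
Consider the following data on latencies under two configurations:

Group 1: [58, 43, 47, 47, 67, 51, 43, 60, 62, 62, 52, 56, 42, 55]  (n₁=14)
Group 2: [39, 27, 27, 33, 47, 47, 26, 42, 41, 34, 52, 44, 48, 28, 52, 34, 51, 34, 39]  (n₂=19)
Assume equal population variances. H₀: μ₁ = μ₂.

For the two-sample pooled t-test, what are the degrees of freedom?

df = n₁ + n₂ − 2 = 14 + 19 − 2 = 31

degrees of freedom = 31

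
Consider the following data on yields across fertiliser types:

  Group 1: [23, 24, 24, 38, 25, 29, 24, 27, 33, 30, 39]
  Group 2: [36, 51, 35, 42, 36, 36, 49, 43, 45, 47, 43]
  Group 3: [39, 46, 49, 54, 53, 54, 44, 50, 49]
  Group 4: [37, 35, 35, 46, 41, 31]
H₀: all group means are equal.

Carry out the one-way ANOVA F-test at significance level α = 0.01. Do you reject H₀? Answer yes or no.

reject H₀: yes

Group means [28.73, 42.09, 48.67, 37.50], grand mean 38.973
SSB = Σnᵢ(x̄ᵢ−x̄)² = 2120.382; SSW = ΣΣ(x−x̄ᵢ)² = 990.591
MSB = 2120.382/3 = 706.7940; MSW = 990.591/33 = 30.0179
F = MSB/MSW = 23.5457
df = (3, 33)
p-value (upper-tail) = 0.00000
At α=0.01: p < α → reject H₀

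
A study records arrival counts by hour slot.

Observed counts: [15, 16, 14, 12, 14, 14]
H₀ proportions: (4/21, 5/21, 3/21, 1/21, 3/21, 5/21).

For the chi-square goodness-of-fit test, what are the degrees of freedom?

degrees of freedom = 5

df = k − 1 = 6 − 1 = 5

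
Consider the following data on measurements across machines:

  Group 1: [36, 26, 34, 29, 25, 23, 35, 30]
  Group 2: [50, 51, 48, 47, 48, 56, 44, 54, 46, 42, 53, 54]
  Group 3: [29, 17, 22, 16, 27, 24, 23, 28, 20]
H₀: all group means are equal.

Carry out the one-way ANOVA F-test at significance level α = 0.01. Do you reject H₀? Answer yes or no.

Group means [29.75, 49.42, 22.89], grand mean 35.759
SSB = Σnᵢ(x̄ᵢ−x̄)² = 4018.005; SSW = ΣΣ(x−x̄ᵢ)² = 547.306
MSB = 4018.005/2 = 2009.0024; MSW = 547.306/26 = 21.0502
F = MSB/MSW = 95.4386
df = (2, 26)
p-value (upper-tail) = 0.00000
At α=0.01: p < α → reject H₀

reject H₀: yes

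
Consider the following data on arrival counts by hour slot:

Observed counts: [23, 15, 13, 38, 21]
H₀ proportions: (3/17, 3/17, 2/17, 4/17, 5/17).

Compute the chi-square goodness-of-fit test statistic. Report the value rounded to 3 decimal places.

test statistic = 11.323

n = 110; E_i = n·p_i = [19.41, 19.41, 12.94, 25.88, 32.35]
χ² = (23−19.41)²/19.41 + (15−19.41)²/19.41 + (13−12.94)²/12.94 + (38−25.88)²/25.88 + (21−32.35)²/32.35 = 11.3233
df = 4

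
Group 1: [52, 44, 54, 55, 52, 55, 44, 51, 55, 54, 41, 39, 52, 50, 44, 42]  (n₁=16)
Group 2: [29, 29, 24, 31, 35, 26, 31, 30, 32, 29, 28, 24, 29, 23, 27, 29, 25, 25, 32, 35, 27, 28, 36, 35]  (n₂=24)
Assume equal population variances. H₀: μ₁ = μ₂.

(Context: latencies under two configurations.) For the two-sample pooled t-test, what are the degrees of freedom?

df = n₁ + n₂ − 2 = 16 + 24 − 2 = 38

degrees of freedom = 38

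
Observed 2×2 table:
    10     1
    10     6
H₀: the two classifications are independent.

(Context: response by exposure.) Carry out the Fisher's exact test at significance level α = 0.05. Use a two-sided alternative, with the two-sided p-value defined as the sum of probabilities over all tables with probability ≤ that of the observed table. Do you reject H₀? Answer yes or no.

Margins: r₁=11, r₂=16, c₁=20, c₂=7, n=27
p_obs = C(11,10)·C(16,10)/C(27,20); sum pmf over tables with pmf ≤ p_obs
p-value (two-sided) = 0.18320
At α=0.05: p ≥ α → fail to reject H₀

reject H₀: no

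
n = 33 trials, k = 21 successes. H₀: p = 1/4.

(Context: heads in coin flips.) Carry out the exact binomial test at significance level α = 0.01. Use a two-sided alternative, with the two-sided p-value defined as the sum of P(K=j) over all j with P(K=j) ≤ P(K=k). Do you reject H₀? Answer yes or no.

Exact binomial: n=33, k=21, p₀=1/4=0.2500
P(X=j) = C(n,j)·p₀^j·(1−p₀)^(n−j); p = Σ P(X=j) over j with P(X=j) ≤ P(X=21)
p-value (two-sided) = 0.00000
At α=0.01: p < α → reject H₀

reject H₀: yes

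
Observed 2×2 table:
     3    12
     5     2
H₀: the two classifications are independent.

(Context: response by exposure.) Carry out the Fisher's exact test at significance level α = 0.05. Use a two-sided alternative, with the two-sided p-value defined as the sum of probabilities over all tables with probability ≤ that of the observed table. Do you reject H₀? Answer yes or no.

Margins: r₁=15, r₂=7, c₁=8, c₂=14, n=22
p_obs = C(15,3)·C(7,5)/C(22,8); sum pmf over tables with pmf ≤ p_obs
p-value (two-sided) = 0.05235
At α=0.05: p ≥ α → fail to reject H₀

reject H₀: no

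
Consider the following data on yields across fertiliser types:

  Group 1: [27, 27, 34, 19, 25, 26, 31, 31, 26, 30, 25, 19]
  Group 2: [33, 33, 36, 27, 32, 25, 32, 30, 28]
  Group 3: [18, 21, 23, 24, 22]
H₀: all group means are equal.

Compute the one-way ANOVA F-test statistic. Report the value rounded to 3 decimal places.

test statistic = 8.962

Group means [26.67, 30.67, 21.60], grand mean 27.077
SSB = Σnᵢ(x̄ᵢ−x̄)² = 267.979; SSW = ΣΣ(x−x̄ᵢ)² = 343.867
MSB = 267.979/2 = 133.9897; MSW = 343.867/23 = 14.9507
F = MSB/MSW = 8.9621
df = (2, 23)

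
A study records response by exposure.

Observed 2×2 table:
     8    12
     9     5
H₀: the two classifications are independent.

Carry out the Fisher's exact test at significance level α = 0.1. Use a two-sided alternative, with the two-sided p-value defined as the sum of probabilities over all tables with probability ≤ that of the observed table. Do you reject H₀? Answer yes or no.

Margins: r₁=20, r₂=14, c₁=17, c₂=17, n=34
p_obs = C(20,8)·C(14,9)/C(34,17); sum pmf over tables with pmf ≤ p_obs
p-value (two-sided) = 0.29600
At α=0.1: p ≥ α → fail to reject H₀

reject H₀: no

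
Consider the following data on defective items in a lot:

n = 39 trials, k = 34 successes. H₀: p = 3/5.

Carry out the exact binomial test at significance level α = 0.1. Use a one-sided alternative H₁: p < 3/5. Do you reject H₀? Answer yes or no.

Exact binomial: n=39, k=34, p₀=3/5=0.6000
P(X≤34) from Σ C(n,i)·p₀^i·(1−p₀)^(n−i)
p-value (one-sided, H₁ less) = 0.99996
At α=0.1: p ≥ α → fail to reject H₀

reject H₀: no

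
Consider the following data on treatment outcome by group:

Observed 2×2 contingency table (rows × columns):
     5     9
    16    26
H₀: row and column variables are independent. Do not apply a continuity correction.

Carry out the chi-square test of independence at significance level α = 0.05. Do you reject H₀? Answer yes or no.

Row totals [14, 42], col totals [21, 35], n=56
χ² = (5−5.25)²/5.25 + (9−8.75)²/8.75 + (16−15.75)²/15.75 + (26−26.25)²/26.25 = 0.0254
df = 1
p-value (upper-tail) = 0.87338
At α=0.05: p ≥ α → fail to reject H₀

reject H₀: no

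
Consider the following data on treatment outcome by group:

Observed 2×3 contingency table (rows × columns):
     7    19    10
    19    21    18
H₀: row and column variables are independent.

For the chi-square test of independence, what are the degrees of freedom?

df = (r−1)(c−1) = (2−1)·(3−1) = 2

degrees of freedom = 2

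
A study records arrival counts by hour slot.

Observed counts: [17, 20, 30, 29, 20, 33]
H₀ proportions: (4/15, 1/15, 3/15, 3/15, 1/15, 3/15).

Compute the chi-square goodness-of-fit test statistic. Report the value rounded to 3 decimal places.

test statistic = 33.777

n = 149; E_i = n·p_i = [39.73, 9.93, 29.80, 29.80, 9.93, 29.80]
χ² = (17−39.73)²/39.73 + (20−9.93)²/9.93 + (30−29.80)²/29.80 + (29−29.80)²/29.80 + (20−9.93)²/9.93 + (33−29.80)²/29.80 = 33.7768
df = 5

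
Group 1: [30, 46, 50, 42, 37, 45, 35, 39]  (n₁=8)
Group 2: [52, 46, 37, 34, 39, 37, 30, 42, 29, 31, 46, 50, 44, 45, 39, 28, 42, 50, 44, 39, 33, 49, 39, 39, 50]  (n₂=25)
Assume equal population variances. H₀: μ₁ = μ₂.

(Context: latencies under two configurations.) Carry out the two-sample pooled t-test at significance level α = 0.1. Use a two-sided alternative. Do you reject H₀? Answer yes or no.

reject H₀: no

x̄₁=40.500, s₁=6.525, n₁=8
x̄₂=40.560, s₂=7.095, n₂=25
s_p² = [7·6.525² + 24·7.095²]/31 = 48.5858
SE = √(s_p²·(1/8+1/25)) = 2.8314
t = (40.500−40.560)/2.8314 = -0.0212
df = 31
p-value (two-sided) = 0.98323
At α=0.1: p ≥ α → fail to reject H₀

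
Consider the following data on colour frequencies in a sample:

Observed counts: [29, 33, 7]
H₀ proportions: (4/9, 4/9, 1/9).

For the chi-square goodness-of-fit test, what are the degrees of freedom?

degrees of freedom = 2

df = k − 1 = 3 − 1 = 2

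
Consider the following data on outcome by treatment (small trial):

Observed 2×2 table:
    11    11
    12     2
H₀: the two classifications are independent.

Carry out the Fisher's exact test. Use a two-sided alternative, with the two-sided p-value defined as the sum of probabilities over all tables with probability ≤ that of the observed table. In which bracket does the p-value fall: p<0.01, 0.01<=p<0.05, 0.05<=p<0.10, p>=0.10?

Margins: r₁=22, r₂=14, c₁=23, c₂=13, n=36
p_obs = C(22,11)·C(14,12)/C(36,23); sum pmf over tables with pmf ≤ p_obs
p-value (two-sided) = 0.03896
→ bracket: 0.01<=p<0.05

p-value bracket: 0.01<=p<0.05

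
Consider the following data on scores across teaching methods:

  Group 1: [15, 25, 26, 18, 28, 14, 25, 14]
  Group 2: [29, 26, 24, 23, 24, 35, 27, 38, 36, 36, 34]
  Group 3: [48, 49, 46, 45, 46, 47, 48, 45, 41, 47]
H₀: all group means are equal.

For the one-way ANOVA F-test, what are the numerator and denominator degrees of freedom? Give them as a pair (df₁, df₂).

k = 3 groups, N = 29 total
df = (k−1, N−k) = (3−1, 29−3) = (2, 26)

degrees of freedom = [2, 26]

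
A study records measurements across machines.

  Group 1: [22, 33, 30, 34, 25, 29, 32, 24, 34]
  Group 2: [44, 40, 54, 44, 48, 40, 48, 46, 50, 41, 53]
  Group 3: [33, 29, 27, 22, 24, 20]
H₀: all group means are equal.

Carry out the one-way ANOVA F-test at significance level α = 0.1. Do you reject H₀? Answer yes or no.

Group means [29.22, 46.18, 25.83], grand mean 35.615
SSB = Σnᵢ(x̄ᵢ−x̄)² = 2170.129; SSW = ΣΣ(x−x̄ᵢ)² = 522.025
MSB = 2170.129/2 = 1085.0643; MSW = 522.025/23 = 22.6968
F = MSB/MSW = 47.8070
df = (2, 23)
p-value (upper-tail) = 0.00000
At α=0.1: p < α → reject H₀

reject H₀: yes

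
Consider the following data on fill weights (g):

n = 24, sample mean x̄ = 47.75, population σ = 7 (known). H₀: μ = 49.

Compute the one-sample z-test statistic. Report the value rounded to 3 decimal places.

test statistic = -0.875

SE = σ/√n = 7/√24 = 1.4289
z = (x̄−μ₀)/SE = (47.75−49)/1.4289 = -0.8748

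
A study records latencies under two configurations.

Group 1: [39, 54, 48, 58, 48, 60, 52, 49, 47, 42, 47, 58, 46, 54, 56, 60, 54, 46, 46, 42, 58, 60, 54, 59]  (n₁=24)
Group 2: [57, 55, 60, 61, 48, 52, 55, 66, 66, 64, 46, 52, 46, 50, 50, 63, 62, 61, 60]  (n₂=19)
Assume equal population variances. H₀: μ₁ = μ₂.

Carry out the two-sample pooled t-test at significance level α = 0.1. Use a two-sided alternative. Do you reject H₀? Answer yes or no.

x̄₁=51.542, s₁=6.406, n₁=24
x̄₂=56.526, s₂=6.653, n₂=19
s_p² = [23·6.406² + 18·6.653²]/41 = 42.4560
SE = √(s_p²·(1/24+1/19)) = 2.0009
t = (51.542−56.526)/2.0009 = -2.4912
df = 41
p-value (two-sided) = 0.01687
At α=0.1: p < α → reject H₀

reject H₀: yes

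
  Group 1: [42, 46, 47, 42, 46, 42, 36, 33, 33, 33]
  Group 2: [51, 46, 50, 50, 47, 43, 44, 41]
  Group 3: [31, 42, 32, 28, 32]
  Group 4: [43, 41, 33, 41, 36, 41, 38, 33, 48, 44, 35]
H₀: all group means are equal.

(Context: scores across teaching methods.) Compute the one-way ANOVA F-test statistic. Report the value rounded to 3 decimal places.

Group means [40.00, 46.50, 33.00, 39.36], grand mean 40.294
SSB = Σnᵢ(x̄ᵢ−x̄)² = 584.513; SSW = ΣΣ(x−x̄ᵢ)² = 732.545
MSB = 584.513/3 = 194.8378; MSW = 732.545/30 = 24.4182
F = MSB/MSW = 7.9792
df = (3, 30)

test statistic = 7.979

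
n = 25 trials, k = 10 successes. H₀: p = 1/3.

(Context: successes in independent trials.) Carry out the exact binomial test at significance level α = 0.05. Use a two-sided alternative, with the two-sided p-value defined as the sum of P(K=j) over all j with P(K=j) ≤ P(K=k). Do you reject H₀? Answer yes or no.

Exact binomial: n=25, k=10, p₀=1/3=0.3333
P(X=j) = C(n,j)·p₀^j·(1−p₀)^(n−j); p = Σ P(X=j) over j with P(X=j) ≤ P(X=10)
p-value (two-sided) = 0.52594
At α=0.05: p ≥ α → fail to reject H₀

reject H₀: no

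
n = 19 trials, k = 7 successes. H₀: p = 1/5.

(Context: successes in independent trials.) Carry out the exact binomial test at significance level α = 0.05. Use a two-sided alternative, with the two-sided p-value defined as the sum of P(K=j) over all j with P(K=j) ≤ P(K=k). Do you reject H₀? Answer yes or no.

reject H₀: no

Exact binomial: n=19, k=7, p₀=1/5=0.2000
P(X=j) = C(n,j)·p₀^j·(1−p₀)^(n−j); p = Σ P(X=j) over j with P(X=j) ≤ P(X=7)
p-value (two-sided) = 0.08201
At α=0.05: p ≥ α → fail to reject H₀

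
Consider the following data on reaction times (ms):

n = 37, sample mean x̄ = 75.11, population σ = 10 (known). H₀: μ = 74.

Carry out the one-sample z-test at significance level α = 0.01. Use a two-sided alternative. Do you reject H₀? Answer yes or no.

SE = σ/√n = 10/√37 = 1.6440
z = (x̄−μ₀)/SE = (75.11−74)/1.6440 = 0.6752
p-value (two-sided) = 0.49956
At α=0.01: p ≥ α → fail to reject H₀

reject H₀: no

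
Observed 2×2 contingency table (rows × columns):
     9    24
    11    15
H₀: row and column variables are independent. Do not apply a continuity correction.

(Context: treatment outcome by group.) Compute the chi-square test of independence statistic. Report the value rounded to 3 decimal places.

test statistic = 1.467

Row totals [33, 26], col totals [20, 39], n=59
χ² = (9−11.19)²/11.19 + (24−21.81)²/21.81 + (11−8.81)²/8.81 + (15−17.19)²/17.19 = 1.4671
df = 1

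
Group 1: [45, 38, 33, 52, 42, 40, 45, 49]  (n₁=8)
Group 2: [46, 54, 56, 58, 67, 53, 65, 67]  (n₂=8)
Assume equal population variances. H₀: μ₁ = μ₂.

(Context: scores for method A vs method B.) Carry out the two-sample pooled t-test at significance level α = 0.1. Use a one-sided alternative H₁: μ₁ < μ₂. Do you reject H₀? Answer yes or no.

x̄₁=43.000, s₁=6.094, n₁=8
x̄₂=58.250, s₂=7.555, n₂=8
s_p² = [7·6.094² + 7·7.555²]/14 = 47.1071
SE = √(s_p²·(1/8+1/8)) = 3.4317
t = (43.000−58.250)/3.4317 = -4.4438
df = 14
p-value (one-sided, H₁ less) = 0.00028
At α=0.1: p < α → reject H₀

reject H₀: yes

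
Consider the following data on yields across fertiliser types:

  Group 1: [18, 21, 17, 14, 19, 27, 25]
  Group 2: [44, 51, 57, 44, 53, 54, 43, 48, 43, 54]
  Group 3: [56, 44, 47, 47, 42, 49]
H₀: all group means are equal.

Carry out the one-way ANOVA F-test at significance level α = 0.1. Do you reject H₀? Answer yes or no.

reject H₀: yes

Group means [20.14, 49.10, 47.50], grand mean 39.870
SSB = Σnᵢ(x̄ᵢ−x̄)² = 3925.352; SSW = ΣΣ(x−x̄ᵢ)² = 499.257
MSB = 3925.352/2 = 1962.6758; MSW = 499.257/20 = 24.9629
F = MSB/MSW = 78.6238
df = (2, 20)
p-value (upper-tail) = 0.00000
At α=0.1: p < α → reject H₀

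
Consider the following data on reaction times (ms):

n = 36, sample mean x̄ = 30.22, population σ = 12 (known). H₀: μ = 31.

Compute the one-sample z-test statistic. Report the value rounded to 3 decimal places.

test statistic = -0.390

SE = σ/√n = 12/√36 = 2.0000
z = (x̄−μ₀)/SE = (30.22−31)/2.0000 = -0.3900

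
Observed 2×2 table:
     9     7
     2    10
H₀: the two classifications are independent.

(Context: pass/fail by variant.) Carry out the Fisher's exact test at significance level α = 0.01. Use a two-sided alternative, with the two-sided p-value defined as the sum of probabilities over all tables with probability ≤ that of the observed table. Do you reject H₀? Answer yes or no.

reject H₀: no

Margins: r₁=16, r₂=12, c₁=11, c₂=17, n=28
p_obs = C(16,9)·C(12,2)/C(28,11); sum pmf over tables with pmf ≤ p_obs
p-value (two-sided) = 0.05403
At α=0.01: p ≥ α → fail to reject H₀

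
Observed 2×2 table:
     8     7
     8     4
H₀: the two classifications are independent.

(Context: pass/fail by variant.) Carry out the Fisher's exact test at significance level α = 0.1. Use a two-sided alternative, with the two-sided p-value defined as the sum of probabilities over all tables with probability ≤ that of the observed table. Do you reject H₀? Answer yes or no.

Margins: r₁=15, r₂=12, c₁=16, c₂=11, n=27
p_obs = C(15,8)·C(12,8)/C(27,16); sum pmf over tables with pmf ≤ p_obs
p-value (two-sided) = 0.69597
At α=0.1: p ≥ α → fail to reject H₀

reject H₀: no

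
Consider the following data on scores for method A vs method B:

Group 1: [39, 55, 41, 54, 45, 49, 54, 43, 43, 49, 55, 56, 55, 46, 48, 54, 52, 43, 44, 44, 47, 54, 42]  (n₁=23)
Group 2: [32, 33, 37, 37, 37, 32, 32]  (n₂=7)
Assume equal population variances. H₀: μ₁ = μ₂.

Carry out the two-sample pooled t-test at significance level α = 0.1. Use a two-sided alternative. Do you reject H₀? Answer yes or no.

reject H₀: yes

x̄₁=48.348, s₁=5.466, n₁=23
x̄₂=34.286, s₂=2.563, n₂=7
s_p² = [22·5.466² + 6·2.563²]/28 = 24.8802
SE = √(s_p²·(1/23+1/7)) = 2.1532
t = (48.348−34.286)/2.1532 = 6.5309
df = 28
p-value (two-sided) = 0.00000
At α=0.1: p < α → reject H₀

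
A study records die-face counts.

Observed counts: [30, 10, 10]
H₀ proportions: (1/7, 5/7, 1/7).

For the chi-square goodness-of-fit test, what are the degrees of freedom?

degrees of freedom = 2

df = k − 1 = 3 − 1 = 2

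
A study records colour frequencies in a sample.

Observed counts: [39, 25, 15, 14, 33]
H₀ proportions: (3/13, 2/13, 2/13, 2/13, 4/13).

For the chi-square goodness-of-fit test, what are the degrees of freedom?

df = k − 1 = 5 − 1 = 4

degrees of freedom = 4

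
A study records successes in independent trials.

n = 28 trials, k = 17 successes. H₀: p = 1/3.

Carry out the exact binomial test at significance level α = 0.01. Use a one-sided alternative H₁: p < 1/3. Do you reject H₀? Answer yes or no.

reject H₀: no

Exact binomial: n=28, k=17, p₀=1/3=0.3333
P(X≤17) from Σ C(n,i)·p₀^i·(1−p₀)^(n−i)
p-value (one-sided, H₁ less) = 0.99922
At α=0.01: p ≥ α → fail to reject H₀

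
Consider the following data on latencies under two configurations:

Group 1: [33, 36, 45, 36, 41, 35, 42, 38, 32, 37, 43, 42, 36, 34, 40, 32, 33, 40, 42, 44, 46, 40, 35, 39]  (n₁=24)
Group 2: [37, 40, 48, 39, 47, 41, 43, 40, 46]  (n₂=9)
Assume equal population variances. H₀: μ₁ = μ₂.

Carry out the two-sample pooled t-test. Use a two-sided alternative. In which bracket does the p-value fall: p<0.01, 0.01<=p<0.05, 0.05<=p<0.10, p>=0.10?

x̄₁=38.375, s₁=4.220, n₁=24
x̄₂=42.333, s₂=3.873, n₂=9
s_p² = [23·4.220² + 8·3.873²]/31 = 17.0847
SE = √(s_p²·(1/24+1/9)) = 1.6156
t = (38.375−42.333)/1.6156 = -2.4501
df = 31
p-value (two-sided) = 0.02013
→ bracket: 0.01<=p<0.05

p-value bracket: 0.01<=p<0.05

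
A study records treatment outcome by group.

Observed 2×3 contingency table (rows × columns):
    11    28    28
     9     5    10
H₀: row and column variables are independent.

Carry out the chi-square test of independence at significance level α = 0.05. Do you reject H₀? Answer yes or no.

reject H₀: no

Row totals [67, 24], col totals [20, 33, 38], n=91
χ² = (11−14.73)²/14.73 + (28−24.30)²/24.30 + (28−27.98)²/27.98 + (9−5.27)²/5.27 + (5−8.70)²/8.70 + (10−10.02)²/10.02 = 5.7137
df = 2
p-value (upper-tail) = 0.05745
At α=0.05: p ≥ α → fail to reject H₀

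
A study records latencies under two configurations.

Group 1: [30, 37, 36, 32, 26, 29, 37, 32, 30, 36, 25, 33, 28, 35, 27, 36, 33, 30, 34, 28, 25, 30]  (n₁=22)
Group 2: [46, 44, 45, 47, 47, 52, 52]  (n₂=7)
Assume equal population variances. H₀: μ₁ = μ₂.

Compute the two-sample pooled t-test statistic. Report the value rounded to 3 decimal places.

test statistic = -9.977

x̄₁=31.318, s₁=3.896, n₁=22
x̄₂=47.571, s₂=3.207, n₂=7
s_p² = [21·3.896² + 6·3.207²]/27 = 14.0921
SE = √(s_p²·(1/22+1/7)) = 1.6290
t = (31.318−47.571)/1.6290 = -9.9773
df = 27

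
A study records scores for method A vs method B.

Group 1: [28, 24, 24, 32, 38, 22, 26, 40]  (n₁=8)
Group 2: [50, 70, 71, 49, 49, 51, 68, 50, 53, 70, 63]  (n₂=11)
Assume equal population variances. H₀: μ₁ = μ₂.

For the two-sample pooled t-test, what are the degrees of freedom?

degrees of freedom = 17

df = n₁ + n₂ − 2 = 8 + 11 − 2 = 17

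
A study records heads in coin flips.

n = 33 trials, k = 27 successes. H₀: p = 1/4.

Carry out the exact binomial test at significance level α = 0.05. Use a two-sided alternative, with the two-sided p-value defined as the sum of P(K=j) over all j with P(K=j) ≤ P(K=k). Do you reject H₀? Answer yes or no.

Exact binomial: n=33, k=27, p₀=1/4=0.2500
P(X=j) = C(n,j)·p₀^j·(1−p₀)^(n−j); p = Σ P(X=j) over j with P(X=j) ≤ P(X=27)
p-value (two-sided) = 0.00000
At α=0.05: p < α → reject H₀

reject H₀: yes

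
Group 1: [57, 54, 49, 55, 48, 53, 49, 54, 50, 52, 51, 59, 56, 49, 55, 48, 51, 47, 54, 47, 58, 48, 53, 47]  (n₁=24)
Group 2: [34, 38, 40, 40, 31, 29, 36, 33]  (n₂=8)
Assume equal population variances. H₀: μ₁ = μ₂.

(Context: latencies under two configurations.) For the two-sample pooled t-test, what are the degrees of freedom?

df = n₁ + n₂ − 2 = 24 + 8 − 2 = 30

degrees of freedom = 30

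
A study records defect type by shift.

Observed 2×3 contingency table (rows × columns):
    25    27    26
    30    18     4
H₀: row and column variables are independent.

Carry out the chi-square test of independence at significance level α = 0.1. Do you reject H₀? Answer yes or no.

Row totals [78, 52], col totals [55, 45, 30], n=130
χ² = (25−33.00)²/33.00 + (27−27.00)²/27.00 + (26−18.00)²/18.00 + (30−22.00)²/22.00 + (18−18.00)²/18.00 + (4−12.00)²/12.00 = 13.7374
df = 2
p-value (upper-tail) = 0.00104
At α=0.1: p < α → reject H₀

reject H₀: yes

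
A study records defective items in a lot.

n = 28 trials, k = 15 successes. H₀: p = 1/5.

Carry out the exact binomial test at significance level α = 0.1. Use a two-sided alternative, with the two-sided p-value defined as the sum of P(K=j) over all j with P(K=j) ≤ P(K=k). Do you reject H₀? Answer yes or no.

reject H₀: yes

Exact binomial: n=28, k=15, p₀=1/5=0.2000
P(X=j) = C(n,j)·p₀^j·(1−p₀)^(n−j); p = Σ P(X=j) over j with P(X=j) ≤ P(X=15)
p-value (two-sided) = 0.00008
At α=0.1: p < α → reject H₀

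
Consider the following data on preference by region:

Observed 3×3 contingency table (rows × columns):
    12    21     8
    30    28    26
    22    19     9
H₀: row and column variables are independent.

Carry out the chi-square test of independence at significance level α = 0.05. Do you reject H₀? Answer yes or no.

reject H₀: no

Row totals [41, 84, 50], col totals [64, 68, 43], n=175
χ² = (12−14.99)²/14.99 + (21−15.93)²/15.93 + (8−10.07)²/10.07 + (30−30.72)²/30.72 + (28−32.64)²/32.64 + (26−20.64)²/20.64 + (22−18.29)²/18.29 + (19−19.43)²/19.43 + (9−12.29)²/12.29 = 6.3487
df = 4
p-value (upper-tail) = 0.17458
At α=0.05: p ≥ α → fail to reject H₀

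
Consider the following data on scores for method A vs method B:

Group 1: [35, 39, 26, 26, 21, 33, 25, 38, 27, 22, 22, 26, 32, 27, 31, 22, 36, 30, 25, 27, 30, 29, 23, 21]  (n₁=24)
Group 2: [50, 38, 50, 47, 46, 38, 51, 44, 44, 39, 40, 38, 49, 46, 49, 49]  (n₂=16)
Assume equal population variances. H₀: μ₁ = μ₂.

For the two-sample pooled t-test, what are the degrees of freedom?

degrees of freedom = 38

df = n₁ + n₂ − 2 = 24 + 16 − 2 = 38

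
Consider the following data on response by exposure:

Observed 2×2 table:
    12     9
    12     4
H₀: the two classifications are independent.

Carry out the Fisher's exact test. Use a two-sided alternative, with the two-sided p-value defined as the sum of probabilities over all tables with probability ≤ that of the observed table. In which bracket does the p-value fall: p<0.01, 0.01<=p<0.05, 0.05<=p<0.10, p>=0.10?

p-value bracket: p>=0.10

Margins: r₁=21, r₂=16, c₁=24, c₂=13, n=37
p_obs = C(21,12)·C(16,12)/C(37,24); sum pmf over tables with pmf ≤ p_obs
p-value (two-sided) = 0.31486
→ bracket: p>=0.10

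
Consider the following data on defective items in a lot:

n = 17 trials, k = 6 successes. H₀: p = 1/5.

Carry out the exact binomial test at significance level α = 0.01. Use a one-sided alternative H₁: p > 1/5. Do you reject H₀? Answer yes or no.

Exact binomial: n=17, k=6, p₀=1/5=0.2000
P(X≥6) from Σ C(n,i)·p₀^i·(1−p₀)^(n−i)
p-value (one-sided, H₁ greater) = 0.10570
At α=0.01: p ≥ α → fail to reject H₀

reject H₀: no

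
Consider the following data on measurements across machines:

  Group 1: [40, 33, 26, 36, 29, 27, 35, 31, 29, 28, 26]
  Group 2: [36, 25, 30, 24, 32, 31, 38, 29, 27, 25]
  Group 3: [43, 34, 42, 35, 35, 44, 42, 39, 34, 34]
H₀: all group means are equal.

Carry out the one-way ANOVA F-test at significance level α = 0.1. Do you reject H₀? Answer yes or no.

Group means [30.91, 29.70, 38.20], grand mean 32.871
SSB = Σnᵢ(x̄ᵢ−x̄)² = 426.875; SSW = ΣΣ(x−x̄ᵢ)² = 568.609
MSB = 426.875/2 = 213.4374; MSW = 568.609/28 = 20.3075
F = MSB/MSW = 10.5103
df = (2, 28)
p-value (upper-tail) = 0.00039
At α=0.1: p < α → reject H₀

reject H₀: yes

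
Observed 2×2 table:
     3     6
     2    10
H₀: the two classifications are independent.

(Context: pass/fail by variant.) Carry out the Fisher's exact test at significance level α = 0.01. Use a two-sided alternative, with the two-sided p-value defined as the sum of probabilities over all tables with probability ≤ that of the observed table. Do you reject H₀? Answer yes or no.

reject H₀: no

Margins: r₁=9, r₂=12, c₁=5, c₂=16, n=21
p_obs = C(9,3)·C(12,2)/C(21,5); sum pmf over tables with pmf ≤ p_obs
p-value (two-sided) = 0.61079
At α=0.01: p ≥ α → fail to reject H₀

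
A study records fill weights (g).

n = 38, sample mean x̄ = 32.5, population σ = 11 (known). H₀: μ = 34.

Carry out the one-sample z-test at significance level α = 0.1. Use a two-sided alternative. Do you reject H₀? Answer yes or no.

SE = σ/√n = 11/√38 = 1.7844
z = (x̄−μ₀)/SE = (32.5−34)/1.7844 = -0.8406
p-value (two-sided) = 0.40057
At α=0.1: p ≥ α → fail to reject H₀

reject H₀: no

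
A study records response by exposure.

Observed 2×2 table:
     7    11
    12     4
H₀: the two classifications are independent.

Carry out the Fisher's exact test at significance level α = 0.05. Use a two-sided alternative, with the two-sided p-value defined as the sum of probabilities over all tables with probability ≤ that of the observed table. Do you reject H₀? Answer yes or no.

reject H₀: yes

Margins: r₁=18, r₂=16, c₁=19, c₂=15, n=34
p_obs = C(18,7)·C(16,12)/C(34,19); sum pmf over tables with pmf ≤ p_obs
p-value (two-sided) = 0.04544
At α=0.05: p < α → reject H₀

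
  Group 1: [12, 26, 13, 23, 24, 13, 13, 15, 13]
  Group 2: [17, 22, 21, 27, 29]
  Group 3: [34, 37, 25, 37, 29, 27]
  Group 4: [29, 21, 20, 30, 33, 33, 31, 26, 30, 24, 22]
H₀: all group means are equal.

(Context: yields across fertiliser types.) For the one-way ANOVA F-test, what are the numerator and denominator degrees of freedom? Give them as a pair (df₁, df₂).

k = 4 groups, N = 31 total
df = (k−1, N−k) = (4−1, 31−4) = (3, 27)

degrees of freedom = [3, 27]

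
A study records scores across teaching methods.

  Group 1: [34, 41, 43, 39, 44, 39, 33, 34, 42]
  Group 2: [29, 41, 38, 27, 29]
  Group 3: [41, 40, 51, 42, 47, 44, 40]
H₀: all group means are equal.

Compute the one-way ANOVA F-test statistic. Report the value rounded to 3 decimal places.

Group means [38.78, 32.80, 43.57], grand mean 38.952
SSB = Σnᵢ(x̄ᵢ−x̄)² = 338.883; SSW = ΣΣ(x−x̄ᵢ)² = 398.070
MSB = 338.883/2 = 169.4413; MSW = 398.070/18 = 22.1150
F = MSB/MSW = 7.6618
df = (2, 18)

test statistic = 7.662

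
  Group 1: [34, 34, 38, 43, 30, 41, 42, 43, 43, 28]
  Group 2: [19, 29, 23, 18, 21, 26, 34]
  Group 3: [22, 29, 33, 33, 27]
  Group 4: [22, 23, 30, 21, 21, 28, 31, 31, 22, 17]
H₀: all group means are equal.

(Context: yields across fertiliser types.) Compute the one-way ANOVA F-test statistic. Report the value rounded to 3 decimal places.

Group means [37.60, 24.29, 28.80, 24.60], grand mean 29.250
SSB = Σnᵢ(x̄ᵢ−x̄)² = 1086.971; SSW = ΣΣ(x−x̄ᵢ)² = 801.029
MSB = 1086.971/3 = 362.3238; MSW = 801.029/28 = 28.6082
F = MSB/MSW = 12.6650
df = (3, 28)

test statistic = 12.665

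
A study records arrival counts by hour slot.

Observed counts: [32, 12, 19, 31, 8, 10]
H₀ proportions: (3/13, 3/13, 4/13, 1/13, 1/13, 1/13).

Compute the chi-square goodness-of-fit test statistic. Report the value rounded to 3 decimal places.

test statistic = 74.246

n = 112; E_i = n·p_i = [25.85, 25.85, 34.46, 8.62, 8.62, 8.62]
χ² = (32−25.85)²/25.85 + (12−25.85)²/25.85 + (19−34.46)²/34.46 + (31−8.62)²/8.62 + (8−8.62)²/8.62 + (10−8.62)²/8.62 = 74.2463
df = 5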